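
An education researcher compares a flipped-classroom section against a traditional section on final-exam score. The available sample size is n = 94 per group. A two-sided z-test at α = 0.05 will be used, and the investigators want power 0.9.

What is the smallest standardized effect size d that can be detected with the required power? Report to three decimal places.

Need Φ(δ − 1.960) = 0.9, so δ = 1.960 + 1.282 = 3.242.
(The second rejection-region term Φ(−δ − z_{α/2}) is negligible and dropped.)
δ = d·√(n/2) ⇒ d = δ/√(n/2) = 3.242/√(94/2) = 0.4728.

d ≈ 0.473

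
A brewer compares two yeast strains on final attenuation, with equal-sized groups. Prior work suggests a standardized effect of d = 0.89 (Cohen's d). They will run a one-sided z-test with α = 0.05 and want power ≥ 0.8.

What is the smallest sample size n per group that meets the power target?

n = 16 per group

For power 0.8 need Φ(δ − z_{0.05}) = 0.8, so δ = z_{0.05} + z_{0.20} = 1.645 + 0.842 = 2.486.
δ = d·√(n/2) ⇒ n = 2(δ/d)² = 2 × (2.486 / 0.89)² = 15.61.
Round up to the next whole unit.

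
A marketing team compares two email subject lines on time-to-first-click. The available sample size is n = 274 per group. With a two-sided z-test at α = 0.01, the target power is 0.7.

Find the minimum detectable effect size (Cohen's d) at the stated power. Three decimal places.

d ≈ 0.265

Need Φ(δ − 2.576) = 0.7, so δ = 2.576 + 0.524 = 3.100.
(Lower-tail contribution to power is negligible for δ > 0.)
δ = d·√(n/2) ⇒ d = δ/√(n/2) = 3.100/√(274/2) = 0.2649.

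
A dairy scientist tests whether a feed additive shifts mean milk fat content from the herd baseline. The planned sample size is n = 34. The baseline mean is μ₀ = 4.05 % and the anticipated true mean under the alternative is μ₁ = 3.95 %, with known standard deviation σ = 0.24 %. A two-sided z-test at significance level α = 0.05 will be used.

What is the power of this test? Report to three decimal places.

Power ≈ 0.681

Standardized effect: d = |μ₁ − μ₀| / σ = |3.95 − 4.05| / 0.24 = 0.4167
Noncentrality parameter: δ = d·√n = 0.4167 × √34 = 2.4296
Critical value for a two-sided test at α = 0.05: z_{α/2} = 1.960.
Power = Φ(δ − 1.960) + Φ(−δ − 1.960) = Φ(0.470) + Φ(-4.390) = 0.6807 + 0.0000 = 0.6807.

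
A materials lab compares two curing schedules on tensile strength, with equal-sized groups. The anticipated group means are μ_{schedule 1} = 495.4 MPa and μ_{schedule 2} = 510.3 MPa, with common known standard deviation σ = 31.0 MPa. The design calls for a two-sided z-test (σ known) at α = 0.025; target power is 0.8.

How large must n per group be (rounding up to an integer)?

n = 83 per group

Standardized effect: d = |μ_{schedule 1} − μ_{schedule 2}| / σ = |495.4 − 510.3| / 31.0 = 0.4806
For power 0.8 need Φ(δ − z_{0.0125}) = 0.8, so δ = z_{0.0125} + z_{0.20} = 2.241 + 0.842 = 3.083.
(For δ > 0 the lower-tail rejection region contributes negligibly to power, so the one-term inversion is standard.)
δ = d·√(n/2) ⇒ n = 2(δ/d)² = 2 × (3.083 / 0.4806)² = 82.29.
Rounding up, n = 83 per group.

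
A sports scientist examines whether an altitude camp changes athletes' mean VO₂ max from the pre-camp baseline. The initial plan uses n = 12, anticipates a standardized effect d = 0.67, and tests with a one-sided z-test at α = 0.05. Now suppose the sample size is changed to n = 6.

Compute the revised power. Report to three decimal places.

Power ≈ 0.499

With n = 6: δ = d·√n = 0.67 × √6 = 1.6412. Critical value z_{0.05} = 1.645.
Revised power = Φ(δ − 1.645) = Φ(-0.004) = 0.4985.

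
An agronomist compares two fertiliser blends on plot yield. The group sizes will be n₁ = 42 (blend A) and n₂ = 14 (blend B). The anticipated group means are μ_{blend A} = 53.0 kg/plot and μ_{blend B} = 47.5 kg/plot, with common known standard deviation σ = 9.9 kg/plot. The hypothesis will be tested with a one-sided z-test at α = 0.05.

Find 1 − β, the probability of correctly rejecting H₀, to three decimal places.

Power ≈ 0.562

Standardized effect: d = |μ_{blend A} − μ_{blend B}| / σ = |53.0 − 47.5| / 9.9 = 0.5556
Noncentrality parameter: δ = d / √(1/n₁ + 1/n₂) = 0.5556 / √(1/42 + 1/14) = 1.8002
One-sided α = 0.05 → critical value z_{0.05} = 1.645.
Power = P(Z > 1.645 − δ) = Φ(0.155) = 0.5617.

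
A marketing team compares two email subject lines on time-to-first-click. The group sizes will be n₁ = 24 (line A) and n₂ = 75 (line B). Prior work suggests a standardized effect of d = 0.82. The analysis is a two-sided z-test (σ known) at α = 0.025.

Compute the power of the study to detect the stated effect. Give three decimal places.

Noncentrality parameter: δ = d / √(1/n₁ + 1/n₂) = 0.82 / √(1/24 + 1/75) = 3.4965
Two-sided α = 0.025 → critical value z_{0.0125} = 2.241.
Power = Φ(δ − 2.241) + Φ(−δ − 2.241) = Φ(1.255) + Φ(-5.738) = 0.8953 + 0.0000 = 0.8953.

Power ≈ 0.895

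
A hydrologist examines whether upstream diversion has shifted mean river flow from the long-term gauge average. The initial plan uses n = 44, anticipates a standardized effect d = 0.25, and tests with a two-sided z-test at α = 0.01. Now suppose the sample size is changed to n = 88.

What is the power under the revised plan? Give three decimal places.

With n = 88: δ = d·√n = 0.25 × √88 = 2.3452. Critical value z_{0.005} = 2.576.
Revised power = Φ(δ − 2.576) + Φ(−δ − 2.576) = Φ(-0.231) + Φ(-4.921) = 0.4088 + 0.0000 = 0.4088.

Power ≈ 0.409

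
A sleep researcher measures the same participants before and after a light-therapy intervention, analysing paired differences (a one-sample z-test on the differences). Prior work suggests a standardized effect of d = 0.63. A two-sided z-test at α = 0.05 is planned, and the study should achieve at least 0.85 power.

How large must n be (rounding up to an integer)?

n = 23

For power 0.85 need Φ(δ − z_{0.025}) = 0.85, so δ = z_{0.025} + z_{0.15} = 1.960 + 1.036 = 2.996.
(Ignoring the negligible lower-tail rejection probability gives the usual closed-form inversion.)
δ = d·√n ⇒ n = (δ/d)² = (2.996 / 0.63)² = 22.62.
Rounding up, n = 23.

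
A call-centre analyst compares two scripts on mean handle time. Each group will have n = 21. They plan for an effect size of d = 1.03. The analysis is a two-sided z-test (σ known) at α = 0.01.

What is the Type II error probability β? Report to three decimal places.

Noncentrality parameter: δ = d·√(n/2) = 1.03 × √(21/2) = 3.3376
Critical value for a two-sided test at α = 0.01: z_{α/2} = 2.576.
Power = Φ(δ − 2.576) + Φ(−δ − 2.576) = Φ(0.762) + Φ(-5.913) = 0.7769 + 0.0000 = 0.7769.
Type II error: β = 1 − power = 1 − 0.7769 = 0.2231.

β ≈ 0.223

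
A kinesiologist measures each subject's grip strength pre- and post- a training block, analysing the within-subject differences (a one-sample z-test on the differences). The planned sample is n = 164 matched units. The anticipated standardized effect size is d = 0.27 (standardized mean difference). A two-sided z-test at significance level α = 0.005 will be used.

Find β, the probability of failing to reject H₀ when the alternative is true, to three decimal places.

β ≈ 0.258

Noncentrality parameter: δ = d·√n = 0.27 × √164 = 3.4577
Two-sided α = 0.005 → critical value z_{0.0025} = 2.807.
Power = Φ(δ − 2.807) + Φ(−δ − 2.807) = Φ(0.651) + Φ(-6.265) = 0.7424 + 0.0000 = 0.7424.
Type II error: β = 1 − power = 1 − 0.7424 = 0.2576.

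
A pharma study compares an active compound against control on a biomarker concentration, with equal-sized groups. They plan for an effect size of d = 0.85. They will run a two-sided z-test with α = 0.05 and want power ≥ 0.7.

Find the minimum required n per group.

n = 18 per group

Set Φ(δ − 1.960) = 0.7; then δ − 1.960 = Φ⁻¹(0.7) = 0.524, giving δ = 2.484.
(The Φ(−δ − z_{α/2}) term is vanishingly small for δ > 0 and is dropped in the standard sample-size formula.)
δ = d·√(n/2) ⇒ n = 2(δ/d)² = 2 × (2.484 / 0.85)² = 17.09.
Rounding up, n = 18 per group.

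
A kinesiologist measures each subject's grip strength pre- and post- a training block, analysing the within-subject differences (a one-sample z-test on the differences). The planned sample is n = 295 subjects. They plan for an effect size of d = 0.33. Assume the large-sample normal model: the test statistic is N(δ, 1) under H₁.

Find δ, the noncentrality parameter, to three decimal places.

The noncentrality parameter scales effect size by the design's sample-size factor: δ = d·√n = 0.33 × √295 = 5.6679

δ ≈ 5.668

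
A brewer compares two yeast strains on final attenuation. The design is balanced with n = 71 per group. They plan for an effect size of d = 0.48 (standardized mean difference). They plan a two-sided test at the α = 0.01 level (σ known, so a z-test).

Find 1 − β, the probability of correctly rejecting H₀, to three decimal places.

Noncentrality parameter: δ = d·√(n/2) = 0.48 × √(71/2) = 2.8599
Critical value for a two-sided test at α = 0.01: z_{α/2} = 2.576.
Power = Φ(δ − 2.576) + Φ(−δ − 2.576) = Φ(0.284) + Φ(-5.436) = 0.6118 + 0.0000 = 0.6118.

Power ≈ 0.612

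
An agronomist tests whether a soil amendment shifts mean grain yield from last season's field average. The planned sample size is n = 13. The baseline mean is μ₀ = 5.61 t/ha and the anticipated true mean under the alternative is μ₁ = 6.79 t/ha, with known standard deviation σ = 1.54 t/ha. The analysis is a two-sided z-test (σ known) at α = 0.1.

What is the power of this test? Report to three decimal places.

Standardized effect: d = |μ₁ − μ₀| / σ = |6.79 − 5.61| / 1.54 = 0.7662
Noncentrality parameter: δ = d·√n = 0.7662 × √13 = 2.7627
Two-sided α = 0.1 → critical value z_{0.05} = 1.645.
Power = Φ(δ − 1.645) + Φ(−δ − 1.645) = Φ(1.118) + Φ(-4.408) = 0.8682 + 0.0000 = 0.8682.

Power ≈ 0.868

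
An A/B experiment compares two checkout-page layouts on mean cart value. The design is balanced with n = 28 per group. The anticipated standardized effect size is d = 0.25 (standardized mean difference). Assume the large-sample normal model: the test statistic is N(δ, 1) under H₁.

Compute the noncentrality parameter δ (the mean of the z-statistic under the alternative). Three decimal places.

The noncentrality parameter scales effect size by the design's sample-size factor: δ = d·√(n/2) = 0.25 × √(28/2) = 0.9354

δ ≈ 0.935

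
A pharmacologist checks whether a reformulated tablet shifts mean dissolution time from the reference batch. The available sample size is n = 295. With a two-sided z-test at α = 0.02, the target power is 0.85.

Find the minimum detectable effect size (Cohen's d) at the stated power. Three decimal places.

d ≈ 0.196

Required noncentrality: δ = z_{0.01} + z_{0.15} = 2.326 + 1.036 = 3.363.
(The second rejection-region term Φ(−δ − z_{α/2}) is negligible and dropped.)
δ = d·√n ⇒ d = δ/√n = 3.363/√295 = 0.1958.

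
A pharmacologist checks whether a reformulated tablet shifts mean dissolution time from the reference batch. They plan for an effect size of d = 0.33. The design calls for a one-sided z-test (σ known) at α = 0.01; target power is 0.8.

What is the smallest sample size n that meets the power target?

For power 0.8 need Φ(δ − z_{0.01}) = 0.8, so δ = z_{0.01} + z_{0.20} = 2.326 + 0.842 = 3.168.
δ = d·√n ⇒ n = (δ/d)² = (3.168 / 0.33)² = 92.16.
Rounding up, n = 93.

n = 93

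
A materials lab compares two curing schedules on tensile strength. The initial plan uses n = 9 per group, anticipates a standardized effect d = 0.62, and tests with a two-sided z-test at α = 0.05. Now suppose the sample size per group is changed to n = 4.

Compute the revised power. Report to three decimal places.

With n = 4 per group: δ = d·√(n/2) = 0.62 × √(4/2) = 0.8768. Critical value z_{0.025} = 1.960.
Revised power = Φ(δ − 1.960) + Φ(−δ − 1.960) = Φ(-1.083) + Φ(-2.837) = 0.1394 + 0.0023 = 0.1416.

Power ≈ 0.142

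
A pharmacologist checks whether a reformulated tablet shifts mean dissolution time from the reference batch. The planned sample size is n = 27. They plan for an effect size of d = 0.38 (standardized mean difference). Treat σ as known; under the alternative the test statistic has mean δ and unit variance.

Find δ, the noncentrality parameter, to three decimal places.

The noncentrality parameter scales effect size by the design's sample-size factor: δ = d·√n = 0.38 × √27 = 1.9745

δ ≈ 1.975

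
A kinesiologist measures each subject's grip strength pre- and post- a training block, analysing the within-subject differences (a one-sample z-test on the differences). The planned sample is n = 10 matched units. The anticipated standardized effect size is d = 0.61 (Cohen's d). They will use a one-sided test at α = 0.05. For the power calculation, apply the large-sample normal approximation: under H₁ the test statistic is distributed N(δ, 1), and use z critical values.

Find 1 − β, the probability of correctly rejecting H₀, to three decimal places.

Noncentrality parameter: δ = d·√n = 0.61 × √10 = 1.9290
One-sided α = 0.05 → critical value z_{0.05} = 1.645.
Power = P(Z > 1.645 − δ) = Φ(0.284) = 0.6118.

Power ≈ 0.612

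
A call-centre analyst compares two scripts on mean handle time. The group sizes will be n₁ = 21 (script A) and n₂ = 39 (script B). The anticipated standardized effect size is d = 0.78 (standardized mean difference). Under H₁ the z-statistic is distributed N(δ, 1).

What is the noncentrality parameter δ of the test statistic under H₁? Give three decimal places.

δ ≈ 2.882

δ = d / √(1/n₁ + 1/n₂) = 0.78 / √(1/21 + 1/39) = 2.8818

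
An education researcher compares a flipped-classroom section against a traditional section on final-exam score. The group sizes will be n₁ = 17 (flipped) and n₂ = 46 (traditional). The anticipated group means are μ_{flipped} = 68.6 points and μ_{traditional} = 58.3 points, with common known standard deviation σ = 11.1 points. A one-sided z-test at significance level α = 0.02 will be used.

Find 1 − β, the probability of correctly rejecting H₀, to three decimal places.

Standardized effect: d = |μ_{flipped} − μ_{traditional}| / σ = |68.6 − 58.3| / 11.1 = 0.9279
Noncentrality parameter: δ = d / √(1/n₁ + 1/n₂) = 0.9279 / √(1/17 + 1/46) = 3.2692
One-sided α = 0.02 → critical value z_{0.02} = 2.054.
Power = P(Z > 2.054 − δ) = Φ(1.215) = 0.8879.

Power ≈ 0.888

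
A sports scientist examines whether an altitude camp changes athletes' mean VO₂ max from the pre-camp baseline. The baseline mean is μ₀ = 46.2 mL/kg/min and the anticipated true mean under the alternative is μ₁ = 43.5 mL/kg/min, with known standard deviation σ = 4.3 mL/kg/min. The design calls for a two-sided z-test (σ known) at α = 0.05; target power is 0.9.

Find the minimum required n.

n = 27

Standardized effect: d = |μ₁ − μ₀| / σ = |43.5 − 46.2| / 4.3 = 0.6279
For power 0.9 need Φ(δ − z_{0.025}) = 0.9, so δ = z_{0.025} + z_{0.10} = 1.960 + 1.282 = 3.242.
(Ignoring the negligible lower-tail rejection probability gives the usual closed-form inversion.)
δ = d·√n ⇒ n = (δ/d)² = (3.242 / 0.6279)² = 26.65.
Round up to the next whole unit.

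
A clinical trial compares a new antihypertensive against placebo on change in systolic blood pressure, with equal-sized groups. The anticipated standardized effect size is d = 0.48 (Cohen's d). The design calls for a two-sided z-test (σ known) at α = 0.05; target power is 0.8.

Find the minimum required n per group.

Set Φ(δ − 1.960) = 0.8; then δ − 1.960 = Φ⁻¹(0.8) = 0.842, giving δ = 2.802.
(Ignoring the negligible lower-tail rejection probability gives the usual closed-form inversion.)
δ = d·√(n/2) ⇒ n = 2(δ/d)² = 2 × (2.802 / 0.48)² = 68.13.
Rounding up, n = 69 per group.

n = 69 per group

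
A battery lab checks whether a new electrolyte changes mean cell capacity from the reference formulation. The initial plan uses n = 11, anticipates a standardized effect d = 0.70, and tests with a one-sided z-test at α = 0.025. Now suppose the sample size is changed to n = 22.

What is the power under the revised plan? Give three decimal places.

Power ≈ 0.907

With n = 22: δ = d·√n = 0.70 × √22 = 3.2833. Critical value z_{0.025} = 1.960.
Revised power = Φ(δ − 1.960) = Φ(1.323) = 0.9071.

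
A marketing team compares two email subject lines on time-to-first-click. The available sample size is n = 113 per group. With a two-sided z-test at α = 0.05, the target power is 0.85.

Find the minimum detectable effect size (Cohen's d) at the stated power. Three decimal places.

d ≈ 0.399

Required noncentrality: δ = z_{0.025} + z_{0.15} = 1.960 + 1.036 = 2.996.
(The second rejection-region term Φ(−δ − z_{α/2}) is negligible and dropped.)
δ = d·√(n/2) ⇒ d = δ/√(n/2) = 2.996/√(113/2) = 0.3986.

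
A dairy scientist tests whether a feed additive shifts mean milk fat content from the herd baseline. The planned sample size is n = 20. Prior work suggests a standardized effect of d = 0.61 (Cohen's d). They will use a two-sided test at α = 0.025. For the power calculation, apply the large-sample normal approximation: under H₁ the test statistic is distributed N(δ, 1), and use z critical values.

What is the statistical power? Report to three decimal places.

Power ≈ 0.687

Noncentrality parameter: δ = d·√n = 0.61 × √20 = 2.7280
Two-sided α = 0.025 → critical value z_{0.0125} = 2.241.
Power = Φ(δ − 2.241) + Φ(−δ − 2.241) = Φ(0.487) + Φ(-4.969) = 0.6867 + 0.0000 = 0.6867.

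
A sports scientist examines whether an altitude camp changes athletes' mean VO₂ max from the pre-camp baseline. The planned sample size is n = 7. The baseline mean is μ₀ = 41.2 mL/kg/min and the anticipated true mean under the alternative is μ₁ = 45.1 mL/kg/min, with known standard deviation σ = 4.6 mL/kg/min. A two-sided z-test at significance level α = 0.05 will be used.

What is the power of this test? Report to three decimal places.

Standardized effect: d = |μ₁ − μ₀| / σ = |45.1 − 41.2| / 4.6 = 0.8478
Noncentrality parameter: δ = d·√n = 0.8478 × √7 = 2.2431
Critical value for a two-sided test at α = 0.05: z_{α/2} = 1.960.
Power = Φ(δ − 1.960) + Φ(−δ − 1.960) = Φ(0.283) + Φ(-4.203) = 0.6115 + 0.0000 = 0.6115.

Power ≈ 0.611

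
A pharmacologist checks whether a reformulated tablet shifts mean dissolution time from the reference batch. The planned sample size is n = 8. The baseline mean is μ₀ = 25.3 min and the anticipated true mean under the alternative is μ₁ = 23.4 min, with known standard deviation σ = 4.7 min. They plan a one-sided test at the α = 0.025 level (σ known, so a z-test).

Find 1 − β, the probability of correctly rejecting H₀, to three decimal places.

Power ≈ 0.207

Standardized effect: d = |μ₁ − μ₀| / σ = |23.4 − 25.3| / 4.7 = 0.4043
Noncentrality parameter: δ = d·√n = 0.4043 × √8 = 1.1434
One-sided α = 0.025 → critical value z_{0.025} = 1.960.
Power = P(Z > 1.960 − δ) = Φ(-0.817) = 0.2071.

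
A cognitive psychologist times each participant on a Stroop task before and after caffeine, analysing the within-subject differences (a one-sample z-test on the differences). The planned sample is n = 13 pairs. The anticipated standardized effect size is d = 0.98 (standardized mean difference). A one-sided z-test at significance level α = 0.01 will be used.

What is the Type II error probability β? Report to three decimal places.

β ≈ 0.114

Noncentrality parameter: δ = d·√n = 0.98 × √13 = 3.5334
One-sided α = 0.01 → critical value z_{0.01} = 2.326.
Power = Φ(δ − 2.326) = Φ(1.207) = 0.8863.
Type II error: β = 1 − power = 1 − 0.8863 = 0.1137.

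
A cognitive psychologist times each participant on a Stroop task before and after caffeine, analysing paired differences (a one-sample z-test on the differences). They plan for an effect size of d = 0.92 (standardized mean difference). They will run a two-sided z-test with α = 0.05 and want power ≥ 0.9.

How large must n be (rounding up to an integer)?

Set Φ(δ − 1.960) = 0.9; then δ − 1.960 = Φ⁻¹(0.9) = 1.282, giving δ = 3.242.
(The Φ(−δ − z_{α/2}) term is vanishingly small for δ > 0 and is dropped in the standard sample-size formula.)
δ = d·√n ⇒ n = (δ/d)² = (3.242 / 0.92)² = 12.41.
Rounding up, n = 13.

n = 13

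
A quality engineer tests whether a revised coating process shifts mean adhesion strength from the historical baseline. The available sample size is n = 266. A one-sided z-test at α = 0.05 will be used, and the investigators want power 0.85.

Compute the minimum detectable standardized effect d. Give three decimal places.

d ≈ 0.164

Required noncentrality: δ = z_{0.05} + z_{0.15} = 1.645 + 1.036 = 2.681.
δ = d·√n ⇒ d = δ/√n = 2.681/√266 = 0.1644.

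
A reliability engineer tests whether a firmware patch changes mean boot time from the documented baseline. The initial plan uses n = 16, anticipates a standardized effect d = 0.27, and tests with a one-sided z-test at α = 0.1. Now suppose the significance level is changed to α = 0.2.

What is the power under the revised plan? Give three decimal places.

Power ≈ 0.594

δ = d·√n = 0.27 × √16 = 1.0800 (unchanged). New critical value: z_{0.2} = 0.842.
Revised power = P(Z > 0.842 − δ) = Φ(0.238) = 0.5942.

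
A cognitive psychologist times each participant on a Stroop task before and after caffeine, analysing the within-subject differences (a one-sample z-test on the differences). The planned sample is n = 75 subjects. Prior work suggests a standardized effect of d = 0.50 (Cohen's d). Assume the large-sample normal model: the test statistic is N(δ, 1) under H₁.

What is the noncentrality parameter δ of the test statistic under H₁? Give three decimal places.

δ = d·√n = 0.50 × √75 = 4.3301

δ ≈ 4.330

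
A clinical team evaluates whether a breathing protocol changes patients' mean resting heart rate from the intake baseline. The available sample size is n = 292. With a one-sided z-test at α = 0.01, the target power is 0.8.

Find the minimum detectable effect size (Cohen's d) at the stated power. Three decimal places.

d ≈ 0.185

Need Φ(δ − 2.326) = 0.8, so δ = 2.326 + 0.842 = 3.168.
δ = d·√n ⇒ d = δ/√n = 3.168/√292 = 0.1854.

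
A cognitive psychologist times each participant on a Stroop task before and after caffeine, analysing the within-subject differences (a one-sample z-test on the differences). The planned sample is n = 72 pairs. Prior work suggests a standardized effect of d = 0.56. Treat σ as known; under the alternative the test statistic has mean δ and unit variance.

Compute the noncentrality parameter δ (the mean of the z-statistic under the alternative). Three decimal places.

δ = d·√n = 0.56 × √72 = 4.7518

δ ≈ 4.752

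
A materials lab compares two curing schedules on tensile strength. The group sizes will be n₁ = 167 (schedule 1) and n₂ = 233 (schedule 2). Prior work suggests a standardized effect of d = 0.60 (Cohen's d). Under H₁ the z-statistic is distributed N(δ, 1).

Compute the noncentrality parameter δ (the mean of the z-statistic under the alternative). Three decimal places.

δ = d / √(1/n₁ + 1/n₂) = 0.60 / √(1/167 + 1/233) = 5.9178

δ ≈ 5.918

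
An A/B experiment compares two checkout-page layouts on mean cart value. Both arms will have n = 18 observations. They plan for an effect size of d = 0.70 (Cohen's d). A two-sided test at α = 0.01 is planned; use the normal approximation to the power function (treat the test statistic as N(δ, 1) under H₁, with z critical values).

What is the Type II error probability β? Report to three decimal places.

β ≈ 0.683

Noncentrality parameter: δ = d·√(n/2) = 0.70 × √(18/2) = 2.1000
Critical value for a two-sided test at α = 0.01: z_{α/2} = 2.576.
Power = Φ(δ − 2.576) + Φ(−δ − 2.576) = Φ(-0.476) + Φ(-4.676) = 0.3171 + 0.0000 = 0.3171.
Type II error: β = 1 − power = 1 − 0.3171 = 0.6829.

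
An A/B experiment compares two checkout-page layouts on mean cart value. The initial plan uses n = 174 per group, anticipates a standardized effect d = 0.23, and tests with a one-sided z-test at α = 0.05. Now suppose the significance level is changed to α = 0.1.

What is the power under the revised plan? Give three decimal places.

Power ≈ 0.806

δ = d·√(n/2) = 0.23 × √(174/2) = 2.1453 (unchanged). New critical value: z_{0.1} = 1.282.
Revised power = Φ(δ − 1.282) = Φ(0.864) = 0.8061.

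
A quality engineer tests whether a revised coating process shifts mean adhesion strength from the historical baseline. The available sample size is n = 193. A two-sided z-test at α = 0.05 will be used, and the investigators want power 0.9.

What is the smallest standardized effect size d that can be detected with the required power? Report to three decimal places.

Need Φ(δ − 1.960) = 0.9, so δ = 1.960 + 1.282 = 3.242.
(The second rejection-region term Φ(−δ − z_{α/2}) is negligible and dropped.)
δ = d·√n ⇒ d = δ/√n = 3.242/√193 = 0.2333.

d ≈ 0.233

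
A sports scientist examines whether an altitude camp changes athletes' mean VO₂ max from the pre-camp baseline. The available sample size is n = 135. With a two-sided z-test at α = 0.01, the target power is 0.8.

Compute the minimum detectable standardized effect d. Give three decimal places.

Required noncentrality: δ = z_{0.005} + z_{0.20} = 2.576 + 0.842 = 3.417.
(Lower-tail contribution to power is negligible for δ > 0.)
δ = d·√n ⇒ d = δ/√n = 3.417/√135 = 0.2941.

d ≈ 0.294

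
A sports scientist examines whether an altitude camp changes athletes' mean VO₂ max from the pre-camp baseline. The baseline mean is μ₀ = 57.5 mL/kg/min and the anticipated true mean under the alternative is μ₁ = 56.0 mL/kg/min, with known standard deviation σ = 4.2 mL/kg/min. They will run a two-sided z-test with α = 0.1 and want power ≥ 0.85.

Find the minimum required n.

n = 57

Standardized effect: d = |μ₁ − μ₀| / σ = |56.0 − 57.5| / 4.2 = 0.3571
For power 0.85 need Φ(δ − z_{0.05}) = 0.85, so δ = z_{0.05} + z_{0.15} = 1.645 + 1.036 = 2.681.
(Ignoring the negligible lower-tail rejection probability gives the usual closed-form inversion.)
δ = d·√n ⇒ n = (δ/d)² = (2.681 / 0.3571)² = 56.36.
Round up to the next whole unit.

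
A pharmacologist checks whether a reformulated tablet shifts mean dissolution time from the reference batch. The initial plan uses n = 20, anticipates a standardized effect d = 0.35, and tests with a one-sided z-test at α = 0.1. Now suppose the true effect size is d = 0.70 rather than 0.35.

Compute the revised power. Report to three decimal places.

With d = 0.70: δ = d·√n = 0.70 × √20 = 3.1305. Critical value z_{0.1} = 1.282.
Revised power = Φ(δ − 1.282) = Φ(1.849) = 0.9678.

Power ≈ 0.968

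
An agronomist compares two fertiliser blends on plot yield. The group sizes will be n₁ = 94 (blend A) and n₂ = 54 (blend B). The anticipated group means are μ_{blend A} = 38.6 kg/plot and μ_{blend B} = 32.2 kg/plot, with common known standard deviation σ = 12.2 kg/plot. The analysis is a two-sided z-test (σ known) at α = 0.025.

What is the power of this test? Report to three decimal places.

Standardized effect: d = |μ_{blend A} − μ_{blend B}| / σ = |38.6 − 32.2| / 12.2 = 0.5246
Noncentrality parameter: δ = d / √(1/n₁ + 1/n₂) = 0.5246 / √(1/94 + 1/54) = 3.0722
Two-sided α = 0.025 → critical value z_{0.0125} = 2.241.
Power = Φ(δ − 2.241) + Φ(−δ − 2.241) = Φ(0.831) + Φ(-5.314) = 0.7970 + 0.0000 = 0.7970.

Power ≈ 0.797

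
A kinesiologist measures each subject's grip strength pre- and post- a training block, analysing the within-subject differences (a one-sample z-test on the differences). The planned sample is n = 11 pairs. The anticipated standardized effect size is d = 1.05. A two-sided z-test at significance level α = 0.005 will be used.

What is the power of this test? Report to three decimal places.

Power ≈ 0.750

Noncentrality parameter: δ = d·√n = 1.05 × √11 = 3.4825
Two-sided α = 0.005 → critical value z_{0.0025} = 2.807.
Power = Φ(δ − 2.807) + Φ(−δ − 2.807) = Φ(0.675) + Φ(-6.289) = 0.7503 + 0.0000 = 0.7503.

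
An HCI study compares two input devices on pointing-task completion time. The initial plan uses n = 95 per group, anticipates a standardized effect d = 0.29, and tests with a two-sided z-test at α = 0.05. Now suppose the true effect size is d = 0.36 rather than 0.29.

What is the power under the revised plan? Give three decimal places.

With d = 0.36: δ = d·√(n/2) = 0.36 × √(95/2) = 2.4811. Critical value z_{0.025} = 1.960.
Revised power = Φ(δ − 1.960) + Φ(−δ − 1.960) = Φ(0.521) + Φ(-4.441) = 0.6989 + 0.0000 = 0.6989.

Power ≈ 0.699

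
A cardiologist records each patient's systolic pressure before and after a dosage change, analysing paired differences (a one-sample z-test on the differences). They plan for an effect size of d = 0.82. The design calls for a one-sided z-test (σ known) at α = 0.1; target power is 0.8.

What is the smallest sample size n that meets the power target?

n = 7

Set Φ(δ − 1.282) = 0.8; then δ − 1.282 = Φ⁻¹(0.8) = 0.842, giving δ = 2.123.
δ = d·√n ⇒ n = (δ/d)² = (2.123 / 0.82)² = 6.70.
Round up to the next whole unit.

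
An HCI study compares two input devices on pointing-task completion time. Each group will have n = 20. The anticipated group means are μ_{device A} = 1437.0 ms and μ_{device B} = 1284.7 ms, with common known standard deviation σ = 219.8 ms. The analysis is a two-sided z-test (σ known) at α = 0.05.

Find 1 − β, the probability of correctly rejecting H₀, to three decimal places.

Standardized effect: d = |μ_{device A} − μ_{device B}| / σ = |1437.0 − 1284.7| / 219.8 = 0.6929
Noncentrality parameter: δ = d·√(n/2) = 0.6929 × √(20/2) = 2.1912
Critical value for a two-sided test at α = 0.05: z_{α/2} = 1.960.
Power = Φ(δ − 1.960) + Φ(−δ − 1.960) = Φ(0.231) + Φ(-4.151) = 0.5914 + 0.0000 = 0.5914.

Power ≈ 0.591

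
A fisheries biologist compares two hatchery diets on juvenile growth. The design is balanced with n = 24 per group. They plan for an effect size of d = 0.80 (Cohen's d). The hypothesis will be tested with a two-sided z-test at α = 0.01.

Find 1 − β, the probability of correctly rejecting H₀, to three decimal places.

Power ≈ 0.577

Noncentrality parameter: δ = d·√(n/2) = 0.80 × √(24/2) = 2.7713
Critical value for a two-sided test at α = 0.01: z_{α/2} = 2.576.
Power = Φ(δ − 2.576) + Φ(−δ − 2.576) = Φ(0.195) + Φ(-5.347) = 0.5775 + 0.0000 = 0.5775.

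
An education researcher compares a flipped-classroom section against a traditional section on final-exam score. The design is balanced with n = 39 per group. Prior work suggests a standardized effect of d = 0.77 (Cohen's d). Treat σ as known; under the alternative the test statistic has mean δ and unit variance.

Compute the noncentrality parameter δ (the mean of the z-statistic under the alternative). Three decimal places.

δ ≈ 3.400

δ = d·√(n/2) = 0.77 × √(39/2) = 3.4002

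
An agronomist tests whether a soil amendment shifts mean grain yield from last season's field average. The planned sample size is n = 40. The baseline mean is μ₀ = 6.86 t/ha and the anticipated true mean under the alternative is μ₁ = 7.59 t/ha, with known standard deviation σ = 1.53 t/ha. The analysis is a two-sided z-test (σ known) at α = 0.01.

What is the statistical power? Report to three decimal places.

Standardized effect: d = |μ₁ − μ₀| / σ = |7.59 − 6.86| / 1.53 = 0.4771
Noncentrality parameter: δ = d·√n = 0.4771 × √40 = 3.0176
Critical value for a two-sided test at α = 0.01: z_{α/2} = 2.576.
Power = Φ(δ − 2.576) + Φ(−δ − 2.576) = Φ(0.442) + Φ(-5.593) = 0.6707 + 0.0000 = 0.6707.

Power ≈ 0.671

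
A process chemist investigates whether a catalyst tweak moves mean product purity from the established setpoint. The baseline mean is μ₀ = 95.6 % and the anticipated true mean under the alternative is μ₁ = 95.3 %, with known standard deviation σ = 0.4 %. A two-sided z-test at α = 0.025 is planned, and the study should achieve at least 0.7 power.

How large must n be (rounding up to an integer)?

Standardized effect: d = |μ₁ − μ₀| / σ = |95.3 − 95.6| / 0.4 = 0.7500
Set Φ(δ − 2.241) = 0.7; then δ − 2.241 = Φ⁻¹(0.7) = 0.524, giving δ = 2.766.
(Ignoring the negligible lower-tail rejection probability gives the usual closed-form inversion.)
δ = d·√n ⇒ n = (δ/d)² = (2.766 / 0.7500)² = 13.60.
Round up to the next whole unit.

n = 14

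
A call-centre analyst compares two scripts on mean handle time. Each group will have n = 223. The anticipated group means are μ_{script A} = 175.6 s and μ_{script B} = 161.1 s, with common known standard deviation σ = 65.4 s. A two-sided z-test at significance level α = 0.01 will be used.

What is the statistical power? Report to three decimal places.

Standardized effect: d = |μ_{script A} − μ_{script B}| / σ = |175.6 − 161.1| / 65.4 = 0.2217
Noncentrality parameter: δ = d·√(n/2) = 0.2217 × √(223/2) = 2.3411
Critical value for a two-sided test at α = 0.01: z_{α/2} = 2.576.
Power = Φ(δ − 2.576) + Φ(−δ − 2.576) = Φ(-0.235) + Φ(-4.917) = 0.4072 + 0.0000 = 0.4072.

Power ≈ 0.407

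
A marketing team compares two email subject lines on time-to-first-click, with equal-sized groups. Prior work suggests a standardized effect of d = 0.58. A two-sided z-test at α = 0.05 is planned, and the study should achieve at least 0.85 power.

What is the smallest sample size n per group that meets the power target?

n = 54 per group

For power 0.85 need Φ(δ − z_{0.025}) = 0.85, so δ = z_{0.025} + z_{0.15} = 1.960 + 1.036 = 2.996.
(Ignoring the negligible lower-tail rejection probability gives the usual closed-form inversion.)
δ = d·√(n/2) ⇒ n = 2(δ/d)² = 2 × (2.996 / 0.58)² = 53.38.
Round up to the next whole unit.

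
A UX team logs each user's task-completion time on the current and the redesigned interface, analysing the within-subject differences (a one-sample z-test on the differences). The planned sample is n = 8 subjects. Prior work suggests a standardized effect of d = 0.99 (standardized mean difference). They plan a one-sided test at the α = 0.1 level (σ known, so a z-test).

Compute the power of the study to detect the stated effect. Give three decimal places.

Noncentrality parameter: δ = d·√n = 0.99 × √8 = 2.8001
One-sided α = 0.1 → critical value z_{0.1} = 1.282.
Power = Φ(δ − 1.282) = Φ(1.519) = 0.9356.

Power ≈ 0.936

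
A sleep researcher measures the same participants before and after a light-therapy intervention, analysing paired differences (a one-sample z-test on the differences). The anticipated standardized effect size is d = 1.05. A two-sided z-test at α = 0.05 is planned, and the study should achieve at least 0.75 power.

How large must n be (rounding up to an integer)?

For power 0.75 need Φ(δ − z_{0.025}) = 0.75, so δ = z_{0.025} + z_{0.25} = 1.960 + 0.674 = 2.634.
(For δ > 0 the lower-tail rejection region contributes negligibly to power, so the one-term inversion is standard.)
δ = d·√n ⇒ n = (δ/d)² = (2.634 / 1.05)² = 6.30.
Round up to the next whole unit.

n = 7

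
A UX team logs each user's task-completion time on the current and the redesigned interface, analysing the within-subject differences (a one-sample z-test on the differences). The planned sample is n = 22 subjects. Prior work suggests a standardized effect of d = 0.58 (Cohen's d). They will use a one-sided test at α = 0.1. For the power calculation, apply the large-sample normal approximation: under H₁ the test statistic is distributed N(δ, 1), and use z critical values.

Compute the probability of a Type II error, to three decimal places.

Noncentrality parameter: δ = d·√n = 0.58 × √22 = 2.7204
Critical value for a one-sided test at α = 0.1: z_α = 1.282.
Power = P(Z > 1.282 − δ) = Φ(1.439) = 0.9249.
Type II error: β = 1 − power = 1 − 0.9249 = 0.0751.

β ≈ 0.075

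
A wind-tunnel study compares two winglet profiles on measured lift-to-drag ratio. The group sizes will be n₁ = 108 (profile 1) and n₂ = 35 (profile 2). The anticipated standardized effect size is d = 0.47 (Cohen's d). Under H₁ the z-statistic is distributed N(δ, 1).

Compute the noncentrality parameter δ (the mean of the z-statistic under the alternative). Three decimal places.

The noncentrality parameter scales effect size by the design's sample-size factor: δ = d / √(1/n₁ + 1/n₂) = 0.47 / √(1/108 + 1/35) = 2.4164

δ ≈ 2.416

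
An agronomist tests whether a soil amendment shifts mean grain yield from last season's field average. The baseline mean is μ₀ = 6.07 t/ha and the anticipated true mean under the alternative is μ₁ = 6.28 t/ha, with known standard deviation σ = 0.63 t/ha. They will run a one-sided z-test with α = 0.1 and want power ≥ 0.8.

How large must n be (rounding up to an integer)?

Standardized effect: d = |μ₁ − μ₀| / σ = |6.28 − 6.07| / 0.63 = 0.3333
For power 0.8 need Φ(δ − z_{0.1}) = 0.8, so δ = z_{0.1} + z_{0.20} = 1.282 + 0.842 = 2.123.
δ = d·√n ⇒ n = (δ/d)² = (2.123 / 0.3333)² = 40.57.
Round up to the next whole unit.

n = 41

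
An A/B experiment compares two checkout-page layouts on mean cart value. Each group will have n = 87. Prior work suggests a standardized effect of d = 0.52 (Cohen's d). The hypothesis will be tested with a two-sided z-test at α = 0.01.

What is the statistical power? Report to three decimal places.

Noncentrality parameter: δ = d·√(n/2) = 0.52 × √(87/2) = 3.4296
Critical value for a two-sided test at α = 0.01: z_{α/2} = 2.576.
Power = Φ(δ − 2.576) + Φ(−δ − 2.576) = Φ(0.854) + Φ(-6.005) = 0.8034 + 0.0000 = 0.8034.

Power ≈ 0.803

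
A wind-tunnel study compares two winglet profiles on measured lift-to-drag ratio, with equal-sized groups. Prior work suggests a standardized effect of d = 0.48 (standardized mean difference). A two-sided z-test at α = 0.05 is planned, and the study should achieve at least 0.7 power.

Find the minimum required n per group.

n = 54 per group

For power 0.7 need Φ(δ − z_{0.025}) = 0.7, so δ = z_{0.025} + z_{0.30} = 1.960 + 0.524 = 2.484.
(For δ > 0 the lower-tail rejection region contributes negligibly to power, so the one-term inversion is standard.)
δ = d·√(n/2) ⇒ n = 2(δ/d)² = 2 × (2.484 / 0.48)² = 53.58.
Rounding up, n = 54 per group.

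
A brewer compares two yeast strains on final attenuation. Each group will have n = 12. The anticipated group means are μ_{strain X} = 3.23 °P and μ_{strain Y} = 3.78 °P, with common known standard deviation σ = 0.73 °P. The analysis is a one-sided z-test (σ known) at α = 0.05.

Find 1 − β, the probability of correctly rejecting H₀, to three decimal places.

Power ≈ 0.580

Standardized effect: d = |μ_{strain X} − μ_{strain Y}| / σ = |3.23 − 3.78| / 0.73 = 0.7534
Noncentrality parameter: δ = d·√(n/2) = 0.7534 × √(12/2) = 1.8455
Critical value for a one-sided test at α = 0.05: z_α = 1.645.
Power = Φ(δ − 1.645) = Φ(0.201) = 0.5795.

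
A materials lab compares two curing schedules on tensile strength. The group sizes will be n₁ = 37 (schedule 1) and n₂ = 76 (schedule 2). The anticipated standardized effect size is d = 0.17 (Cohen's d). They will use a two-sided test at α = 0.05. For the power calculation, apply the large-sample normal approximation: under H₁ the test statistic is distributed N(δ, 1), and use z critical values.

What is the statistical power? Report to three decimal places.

Noncentrality parameter: δ = d / √(1/n₁ + 1/n₂) = 0.17 / √(1/37 + 1/76) = 0.8480
Two-sided α = 0.05 → critical value z_{0.025} = 1.960.
Power = Φ(δ − 1.960) + Φ(−δ − 1.960) = Φ(-1.112) + Φ(-2.808) = 0.1331 + 0.0025 = 0.1356.

Power ≈ 0.136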